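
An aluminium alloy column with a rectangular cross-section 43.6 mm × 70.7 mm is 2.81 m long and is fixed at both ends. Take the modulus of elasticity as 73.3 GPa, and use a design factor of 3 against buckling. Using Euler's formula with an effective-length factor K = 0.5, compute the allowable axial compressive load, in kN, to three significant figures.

Buckling occurs about the weak axis: I_min = h·b³/12 = 70.7×43.6³/12 = 488300 mm⁴ (b = 43.6 mm is the smaller dimension).
Effective length L_e = KL = 0.5×2.81 m = 1405 mm.
Euler critical load P_cr = π²EI/L_e² = π²×73300×488300/1405² = 179000 N.
P_allow = P_cr/n = 179000/3 = 59650 N.

P_allow = 59.7 kN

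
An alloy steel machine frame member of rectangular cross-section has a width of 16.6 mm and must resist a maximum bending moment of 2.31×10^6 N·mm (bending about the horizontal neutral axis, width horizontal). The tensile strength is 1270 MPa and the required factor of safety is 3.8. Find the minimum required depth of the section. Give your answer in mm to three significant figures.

h = 50.0 mm

σ_allow = 1270/3.8 = 334.2 MPa.
For a rectangular section σ = 6M/(bh²), so h² = 6M/(b σ_allow) = 6×2310000/(16.6×334.2) = 2498 mm².
h = 49.98 mm.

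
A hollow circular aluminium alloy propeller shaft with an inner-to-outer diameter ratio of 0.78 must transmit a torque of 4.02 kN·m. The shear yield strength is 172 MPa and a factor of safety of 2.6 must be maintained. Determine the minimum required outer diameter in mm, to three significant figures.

τ_allow = 172/2.6 = 66.15 MPa.
For a hollow shaft τ = 16T/[πd_o³(1−k⁴)] with k = 0.78, so 1−k⁴ = 0.6298.
d_o³ = 16T/[π τ_allow (1−k⁴)] = 16×4020000/(π×66.15×0.6298) = 491400 mm³.
d_o = 78.91 mm.

d_o = 78.9 mm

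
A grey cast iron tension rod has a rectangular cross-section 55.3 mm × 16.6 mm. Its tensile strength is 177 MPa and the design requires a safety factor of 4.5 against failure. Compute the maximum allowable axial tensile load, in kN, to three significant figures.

F_allow = 36.1 kN

σ_allow = 177/4.5 = 39.33 MPa.
A = 55.3×16.6 = 918.0 mm².
F_allow = σ_allow × A = 39.33×918.0 = 36110 N.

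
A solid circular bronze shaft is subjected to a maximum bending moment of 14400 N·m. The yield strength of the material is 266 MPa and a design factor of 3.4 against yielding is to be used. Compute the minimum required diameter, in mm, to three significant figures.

d = 123 mm

σ_allow = 266/3.4 = 78.24 MPa.
For a solid circular section σ = 32M/(πd³), so d³ = 32M/(π σ_allow) = 32×1.4400×10^7/(π×78.24) = 1.875×10^6 mm³.
d = 123.3 mm.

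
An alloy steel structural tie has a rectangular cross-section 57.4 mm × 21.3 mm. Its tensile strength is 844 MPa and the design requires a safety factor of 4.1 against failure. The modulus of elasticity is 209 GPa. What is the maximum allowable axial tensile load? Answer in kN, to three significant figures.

σ_allow = 844/4.1 = 205.9 MPa.
A = 57.4×21.3 = 1223 mm².
F_allow = σ_allow × A = 205.9×1223 = 251700 N.

F_allow = 252 kN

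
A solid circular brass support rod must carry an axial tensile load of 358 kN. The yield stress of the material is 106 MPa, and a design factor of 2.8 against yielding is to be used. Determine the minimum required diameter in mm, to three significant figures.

d = 110 mm

Allowable stress σ_allow = 106/2.8 = 37.86 MPa.
Required area A = F/σ_allow = 358000/37.86 = 9457 mm².
A = πd²/4 → d = √(4A/π) = 109.7 mm.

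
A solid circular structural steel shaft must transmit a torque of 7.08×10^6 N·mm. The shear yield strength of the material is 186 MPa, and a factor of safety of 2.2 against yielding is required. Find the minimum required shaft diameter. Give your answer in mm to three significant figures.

d = 75.3 mm

Allowable shear stress τ_allow = 186/2.2 = 84.55 MPa.
For a solid shaft τ = 16T/(πd³), so d³ = 16T/(π τ_allow) = 16×7080000/(π×84.55) = 426500 mm³.
d = (426500)^(1/3) = 75.27 mm.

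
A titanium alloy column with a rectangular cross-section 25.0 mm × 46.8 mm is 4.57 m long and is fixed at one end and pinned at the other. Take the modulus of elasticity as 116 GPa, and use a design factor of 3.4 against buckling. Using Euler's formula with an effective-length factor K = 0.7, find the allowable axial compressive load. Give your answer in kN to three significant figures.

P_allow = 2.01 kN

Buckling occurs about the weak axis: I_min = h·b³/12 = 46.8×25.0³/12 = 60940 mm⁴ (b = 25.0 mm is the smaller dimension).
Effective length L_e = KL = 0.7×4.57 m = 3199 mm.
Euler critical load P_cr = π²EI/L_e² = π²×116000×60940/3199² = 6817 N.
P_allow = P_cr/n = 6817/3.4 = 2005 N.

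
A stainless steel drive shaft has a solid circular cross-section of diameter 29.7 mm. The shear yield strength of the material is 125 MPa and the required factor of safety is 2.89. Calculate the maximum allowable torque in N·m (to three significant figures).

τ_allow = 125/2.89 = 43.25 MPa.
For a solid shaft T_allow = τ_allow·πd³/16; πd³/16 = π×29.7³/16 = 5144 mm³.
T_allow = 43.25×5144 = 222500 N·mm = 222.5 N·m.

T_allow = 222 N·m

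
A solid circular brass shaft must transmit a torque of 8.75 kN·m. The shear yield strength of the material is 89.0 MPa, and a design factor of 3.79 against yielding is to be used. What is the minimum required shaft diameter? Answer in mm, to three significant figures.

d = 124 mm

Allowable shear stress τ_allow = 89.0/3.79 = 23.48 MPa.
For a solid shaft τ = 16T/(πd³), so d³ = 16T/(π τ_allow) = 16×8750000/(π×23.48) = 1.898×10^6 mm³.
d = (1.898×10^6)^(1/3) = 123.8 mm.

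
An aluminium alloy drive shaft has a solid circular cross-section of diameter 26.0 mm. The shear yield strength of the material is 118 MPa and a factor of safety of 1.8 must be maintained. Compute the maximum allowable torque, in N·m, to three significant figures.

T_allow = 226 N·m

τ_allow = 118/1.8 = 65.56 MPa.
For a solid shaft T_allow = τ_allow·πd³/16; πd³/16 = π×26.0³/16 = 3451 mm³.
T_allow = 65.56×3451 = 226200 N·mm = 226.2 N·m.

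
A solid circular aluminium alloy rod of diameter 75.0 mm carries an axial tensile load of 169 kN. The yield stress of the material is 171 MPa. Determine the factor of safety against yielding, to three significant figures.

A = πd²/4 = 4418 mm².
σ = F/A = 169000/4418 = 38.25 MPa.
n = 171/38.25 = 4.470.

n = 4.47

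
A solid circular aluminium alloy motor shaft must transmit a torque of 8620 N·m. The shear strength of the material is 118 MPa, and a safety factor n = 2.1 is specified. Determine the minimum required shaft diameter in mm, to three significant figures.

d = 92.1 mm

Allowable shear stress τ_allow = 118/2.1 = 56.19 MPa.
For a solid shaft τ = 16T/(πd³), so d³ = 16T/(π τ_allow) = 16×8620000/(π×56.19) = 781300 mm³.
d = (781300)^(1/3) = 92.10 mm.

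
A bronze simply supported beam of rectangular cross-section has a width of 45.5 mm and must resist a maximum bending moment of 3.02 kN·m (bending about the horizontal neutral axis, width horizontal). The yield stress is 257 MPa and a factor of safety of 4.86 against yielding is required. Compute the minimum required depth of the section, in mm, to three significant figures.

h = 86.8 mm

σ_allow = 257/4.86 = 52.88 MPa.
For a rectangular section σ = 6M/(bh²), so h² = 6M/(b σ_allow) = 6×3020000/(45.5×52.88) = 7531 mm².
h = 86.78 mm.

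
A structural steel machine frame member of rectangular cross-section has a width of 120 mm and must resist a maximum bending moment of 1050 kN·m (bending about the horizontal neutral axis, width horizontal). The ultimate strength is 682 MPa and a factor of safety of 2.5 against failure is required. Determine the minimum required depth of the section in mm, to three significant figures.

h = 439 mm

σ_allow = 682/2.5 = 272.8 MPa.
For a rectangular section σ = 6M/(bh²), so h² = 6M/(b σ_allow) = 6×1.0500×10^9/(120×272.8) = 192400 mm².
h = 438.7 mm.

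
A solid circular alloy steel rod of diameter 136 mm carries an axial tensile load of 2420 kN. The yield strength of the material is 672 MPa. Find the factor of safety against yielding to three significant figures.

A = πd²/4 = 14530 mm².
σ = F/A = 2420000/14530 = 166.6 MPa.
n = 672/166.6 = 4.034.

n = 4.03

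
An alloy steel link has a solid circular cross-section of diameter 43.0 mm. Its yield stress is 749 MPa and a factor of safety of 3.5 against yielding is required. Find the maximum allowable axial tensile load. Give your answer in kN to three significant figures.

σ_allow = 749/3.5 = 214.0 MPa.
A = πd²/4 = π×43.0²/4 = 1452 mm².
F_allow = σ_allow × A = 214.0×1452 = 310800 N.

F_allow = 311 kN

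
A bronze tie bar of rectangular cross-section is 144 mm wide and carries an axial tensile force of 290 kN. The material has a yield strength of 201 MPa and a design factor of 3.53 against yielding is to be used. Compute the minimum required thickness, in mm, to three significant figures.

t = 35.4 mm

σ_allow = 201/3.53 = 56.94 MPa.
Required area A = F/σ_allow = 290000/56.94 = 5093 mm².
t = A/w = 5093/144 = 35.37 mm.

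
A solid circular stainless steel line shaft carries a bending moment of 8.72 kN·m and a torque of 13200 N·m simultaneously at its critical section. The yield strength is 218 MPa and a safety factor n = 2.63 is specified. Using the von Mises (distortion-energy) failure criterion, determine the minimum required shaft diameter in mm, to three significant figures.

σ_allow = σ_y/n = 218/2.63 = 82.89 MPa.
For a solid shaft σ_b = 32M/(πd³) and τ = 16T/(πd³), so the von Mises stress is σ' = (16/πd³)·√(4M²+3T²).
√(4M²+3T²) = √(4×(8.720×10^6)² + 3×(1.320×10^7)²) = 2.876×10^7 N·mm.
d³ = 16×2.876×10^7/(π×82.89) = 1.767×10^6 mm³.
d = 120.9 mm.

d = 121 mm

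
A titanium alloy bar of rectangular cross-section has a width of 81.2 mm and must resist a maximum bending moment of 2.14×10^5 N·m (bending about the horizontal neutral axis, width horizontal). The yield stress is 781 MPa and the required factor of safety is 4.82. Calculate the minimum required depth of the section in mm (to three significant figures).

σ_allow = 781/4.82 = 162.0 MPa.
For a rectangular section σ = 6M/(bh²), so h² = 6M/(b σ_allow) = 6×2.1400×10^8/(81.2×162.0) = 97590 mm².
h = 312.4 mm.

h = 312 mm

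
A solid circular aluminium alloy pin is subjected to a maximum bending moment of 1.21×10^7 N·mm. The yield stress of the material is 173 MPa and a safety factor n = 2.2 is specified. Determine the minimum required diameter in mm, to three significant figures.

σ_allow = 173/2.2 = 78.64 MPa.
For a solid circular section σ = 32M/(πd³), so d³ = 32M/(π σ_allow) = 32×1.2100×10^7/(π×78.64) = 1.567×10^6 mm³.
d = 116.2 mm.

d = 116 mm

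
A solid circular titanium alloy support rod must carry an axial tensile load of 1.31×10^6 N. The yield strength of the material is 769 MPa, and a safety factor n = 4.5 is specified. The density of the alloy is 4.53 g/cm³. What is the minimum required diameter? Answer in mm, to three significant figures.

Allowable stress σ_allow = 769/4.5 = 170.9 MPa.
Required area A = F/σ_allow = 1310000/170.9 = 7666 mm².
A = πd²/4 → d = √(4A/π) = 98.79 mm.

d = 98.8 mm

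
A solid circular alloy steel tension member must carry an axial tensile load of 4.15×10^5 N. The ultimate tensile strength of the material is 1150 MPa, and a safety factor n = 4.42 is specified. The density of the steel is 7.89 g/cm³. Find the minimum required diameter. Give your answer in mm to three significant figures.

d = 45.1 mm

Allowable stress σ_allow = 1150/4.42 = 260.2 MPa.
Required area A = F/σ_allow = 415000/260.2 = 1595 mm².
A = πd²/4 → d = √(4A/π) = 45.07 mm.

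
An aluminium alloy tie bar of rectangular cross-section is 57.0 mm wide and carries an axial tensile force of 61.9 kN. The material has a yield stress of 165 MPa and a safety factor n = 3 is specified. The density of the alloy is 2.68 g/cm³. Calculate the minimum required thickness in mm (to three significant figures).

σ_allow = 165/3 = 55.00 MPa.
Required area A = F/σ_allow = 61900/55.00 = 1125 mm².
t = A/w = 1125/57.0 = 19.74 mm.

t = 19.7 mm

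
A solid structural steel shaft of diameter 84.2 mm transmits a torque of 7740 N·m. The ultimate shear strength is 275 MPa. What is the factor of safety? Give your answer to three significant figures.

n = 4.16

τ = 16T/(πd³) = 16×7740000/(π×84.2³) = 66.04 MPa.
n = τ_limit/τ = 275/66.04 = 4.164.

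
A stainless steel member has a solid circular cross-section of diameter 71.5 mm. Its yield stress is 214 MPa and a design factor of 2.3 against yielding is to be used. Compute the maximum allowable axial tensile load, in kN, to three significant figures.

σ_allow = 214/2.3 = 93.04 MPa.
A = πd²/4 = π×71.5²/4 = 4015 mm².
F_allow = σ_allow × A = 93.04×4015 = 373600 N.

F_allow = 374 kN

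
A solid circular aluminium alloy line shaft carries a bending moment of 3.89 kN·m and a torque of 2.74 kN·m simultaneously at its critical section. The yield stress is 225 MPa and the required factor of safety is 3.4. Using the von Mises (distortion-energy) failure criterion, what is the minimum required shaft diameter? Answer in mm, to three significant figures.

d = 88.8 mm

σ_allow = σ_y/n = 225/3.4 = 66.18 MPa.
For a solid shaft σ_b = 32M/(πd³) and τ = 16T/(πd³), so the von Mises stress is σ' = (16/πd³)·√(4M²+3T²).
√(4M²+3T²) = √(4×(3.890×10^6)² + 3×(2.740×10^6)²) = 9.113×10^6 N·mm.
d³ = 16×9.113×10^6/(π×66.18) = 701400 mm³.
d = 88.85 mm.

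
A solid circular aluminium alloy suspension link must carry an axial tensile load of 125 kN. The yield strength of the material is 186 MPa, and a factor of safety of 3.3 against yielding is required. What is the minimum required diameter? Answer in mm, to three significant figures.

Allowable stress σ_allow = 186/3.3 = 56.36 MPa.
Required area A = F/σ_allow = 125000/56.36 = 2218 mm².
A = πd²/4 → d = √(4A/π) = 53.14 mm.

d = 53.1 mm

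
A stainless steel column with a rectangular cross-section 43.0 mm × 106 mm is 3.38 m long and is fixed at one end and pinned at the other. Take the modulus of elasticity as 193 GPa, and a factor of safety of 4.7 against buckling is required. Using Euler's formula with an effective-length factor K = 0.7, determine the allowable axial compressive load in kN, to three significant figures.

P_allow = 50.8 kN

Buckling occurs about the weak axis: I_min = h·b³/12 = 106×43.0³/12 = 702300 mm⁴ (b = 43.0 mm is the smaller dimension).
Effective length L_e = KL = 0.7×3.38 m = 2366 mm.
Euler critical load P_cr = π²EI/L_e² = π²×193000×702300/2366² = 239000 N.
P_allow = P_cr/n = 239000/4.7 = 50850 N.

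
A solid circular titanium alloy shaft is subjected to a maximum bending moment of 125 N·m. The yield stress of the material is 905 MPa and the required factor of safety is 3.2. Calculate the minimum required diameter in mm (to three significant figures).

d = 16.5 mm

σ_allow = 905/3.2 = 282.8 MPa.
For a solid circular section σ = 32M/(πd³), so d³ = 32M/(π σ_allow) = 32×125000/(π×282.8) = 4502 mm³.
d = 16.51 mm.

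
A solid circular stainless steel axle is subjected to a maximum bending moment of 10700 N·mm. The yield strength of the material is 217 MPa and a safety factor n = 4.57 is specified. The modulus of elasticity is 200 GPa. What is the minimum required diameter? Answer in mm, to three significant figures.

σ_allow = 217/4.57 = 47.48 MPa.
For a solid circular section σ = 32M/(πd³), so d³ = 32M/(π σ_allow) = 32×10700/(π×47.48) = 2295 mm³.
d = 13.19 mm.

d = 13.2 mm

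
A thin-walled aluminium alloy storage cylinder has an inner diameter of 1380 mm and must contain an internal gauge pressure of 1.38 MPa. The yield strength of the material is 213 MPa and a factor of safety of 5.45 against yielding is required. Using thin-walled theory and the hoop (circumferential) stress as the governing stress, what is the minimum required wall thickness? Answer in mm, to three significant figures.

t = 24.4 mm

σ_allow = 213/5.45 = 39.08 MPa.
Hoop stress σ_h = pD/(2t), so t = pD/(2σ_allow) = 1.38×1380/(2×39.08) = 24.36 mm.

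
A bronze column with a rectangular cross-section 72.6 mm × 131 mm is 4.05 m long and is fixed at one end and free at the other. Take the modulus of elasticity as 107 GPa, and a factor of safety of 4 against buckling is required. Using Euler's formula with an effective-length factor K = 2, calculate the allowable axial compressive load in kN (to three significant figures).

Buckling occurs about the weak axis: I_min = h·b³/12 = 131×72.6³/12 = 4.177×10^6 mm⁴ (b = 72.6 mm is the smaller dimension).
Effective length L_e = KL = 2×4.05 m = 8100 mm.
Euler critical load P_cr = π²EI/L_e² = π²×107000×4.177×10^6/8100² = 67240 N.
P_allow = P_cr/n = 67240/4 = 16810 N.

P_allow = 16.8 kN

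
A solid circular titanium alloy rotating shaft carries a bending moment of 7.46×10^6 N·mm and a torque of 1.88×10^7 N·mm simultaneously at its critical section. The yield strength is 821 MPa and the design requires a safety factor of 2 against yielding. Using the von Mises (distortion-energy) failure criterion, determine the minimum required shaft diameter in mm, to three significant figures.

σ_allow = σ_y/n = 821/2 = 410.5 MPa.
For a solid shaft σ_b = 32M/(πd³) and τ = 16T/(πd³), so the von Mises stress is σ' = (16/πd³)·√(4M²+3T²).
√(4M²+3T²) = √(4×(7.460×10^6)² + 3×(1.880×10^7)²) = 3.582×10^7 N·mm.
d³ = 16×3.582×10^7/(π×410.5) = 444400 mm³.
d = 76.31 mm.

d = 76.3 mm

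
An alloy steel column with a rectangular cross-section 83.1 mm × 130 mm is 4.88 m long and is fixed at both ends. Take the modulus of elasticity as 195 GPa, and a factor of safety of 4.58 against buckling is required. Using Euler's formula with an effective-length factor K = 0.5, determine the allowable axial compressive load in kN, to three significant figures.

P_allow = 439 kN

Buckling occurs about the weak axis: I_min = h·b³/12 = 130×83.1³/12 = 6.217×10^6 mm⁴ (b = 83.1 mm is the smaller dimension).
Effective length L_e = KL = 0.5×4.88 m = 2440 mm.
Euler critical load P_cr = π²EI/L_e² = π²×195000×6.217×10^6/2440² = 2.010×10^6 N.
P_allow = P_cr/n = 2.010×10^6/4.58 = 438800 N.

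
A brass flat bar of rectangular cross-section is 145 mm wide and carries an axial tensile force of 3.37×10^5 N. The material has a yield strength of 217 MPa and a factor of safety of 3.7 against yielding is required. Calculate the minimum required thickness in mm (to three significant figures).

t = 39.6 mm

σ_allow = 217/3.7 = 58.65 MPa.
Required area A = F/σ_allow = 337000/58.65 = 5746 mm².
t = A/w = 5746/145 = 39.63 mm.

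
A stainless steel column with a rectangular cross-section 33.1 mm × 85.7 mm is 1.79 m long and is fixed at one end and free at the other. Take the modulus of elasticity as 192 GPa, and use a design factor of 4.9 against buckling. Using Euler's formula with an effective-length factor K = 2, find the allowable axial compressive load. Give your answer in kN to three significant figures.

P_allow = 7.81 kN

Buckling occurs about the weak axis: I_min = h·b³/12 = 85.7×33.1³/12 = 259000 mm⁴ (b = 33.1 mm is the smaller dimension).
Effective length L_e = KL = 2×1.79 m = 3580 mm.
Euler critical load P_cr = π²EI/L_e² = π²×192000×259000/3580² = 38290 N.
P_allow = P_cr/n = 38290/4.9 = 7815 N.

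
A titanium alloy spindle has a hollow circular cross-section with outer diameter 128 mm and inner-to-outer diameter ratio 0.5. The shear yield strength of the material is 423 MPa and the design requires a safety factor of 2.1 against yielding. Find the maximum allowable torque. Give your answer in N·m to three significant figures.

τ_allow = 423/2.1 = 201.4 MPa.
For a hollow shaft T_allow = τ_allow·πd_o³(1−k⁴)/16 with 1−k⁴ = 0.9375, so πd_o³(1−k⁴)/16 = 386000 mm³.
T_allow = 201.4×386000 = 7.776×10^7 N·mm = 77760 N·m.

T_allow = 77800 N·m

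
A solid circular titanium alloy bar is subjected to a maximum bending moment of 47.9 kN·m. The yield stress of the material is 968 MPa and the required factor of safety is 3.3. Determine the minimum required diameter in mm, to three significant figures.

d = 118 mm

σ_allow = 968/3.3 = 293.3 MPa.
For a solid circular section σ = 32M/(πd³), so d³ = 32M/(π σ_allow) = 32×4.7900×10^7/(π×293.3) = 1.663×10^6 mm³.
d = 118.5 mm.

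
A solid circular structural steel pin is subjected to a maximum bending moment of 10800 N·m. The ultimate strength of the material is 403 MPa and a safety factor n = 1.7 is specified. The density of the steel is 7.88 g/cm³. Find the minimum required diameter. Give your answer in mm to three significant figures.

σ_allow = 403/1.7 = 237.1 MPa.
For a solid circular section σ = 32M/(πd³), so d³ = 32M/(π σ_allow) = 32×1.0800×10^7/(π×237.1) = 464100 mm³.
d = 77.42 mm.

d = 77.4 mm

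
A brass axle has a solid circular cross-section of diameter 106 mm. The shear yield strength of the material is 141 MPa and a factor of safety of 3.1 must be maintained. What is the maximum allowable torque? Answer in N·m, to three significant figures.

T_allow = 10600 N·m

τ_allow = 141/3.1 = 45.48 MPa.
For a solid shaft T_allow = τ_allow·πd³/16; πd³/16 = π×106³/16 = 233900 mm³.
T_allow = 45.48×233900 = 1.064×10^7 N·mm = 10640 N·m.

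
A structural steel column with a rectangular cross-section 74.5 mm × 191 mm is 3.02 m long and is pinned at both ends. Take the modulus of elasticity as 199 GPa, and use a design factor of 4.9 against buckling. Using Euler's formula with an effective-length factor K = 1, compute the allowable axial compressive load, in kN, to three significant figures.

Buckling occurs about the weak axis: I_min = h·b³/12 = 191×74.5³/12 = 6.581×10^6 mm⁴ (b = 74.5 mm is the smaller dimension).
Effective length L_e = KL = 1×3.02 m = 3020 mm.
Euler critical load P_cr = π²EI/L_e² = π²×199000×6.581×10^6/3020² = 1.417×10^6 N.
P_allow = P_cr/n = 1.417×10^6/4.9 = 289200 N.

P_allow = 289 kN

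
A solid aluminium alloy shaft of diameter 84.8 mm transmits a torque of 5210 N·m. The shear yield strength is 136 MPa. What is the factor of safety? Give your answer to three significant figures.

n = 3.13

τ = 16T/(πd³) = 16×5210000/(π×84.8³) = 43.51 MPa.
n = τ_limit/τ = 136/43.51 = 3.125.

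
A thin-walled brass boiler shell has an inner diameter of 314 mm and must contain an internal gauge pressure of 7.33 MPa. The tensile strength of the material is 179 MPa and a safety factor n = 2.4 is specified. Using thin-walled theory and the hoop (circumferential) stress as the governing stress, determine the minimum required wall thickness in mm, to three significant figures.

t = 15.4 mm

σ_allow = 179/2.4 = 74.58 MPa.
Hoop stress σ_h = pD/(2t), so t = pD/(2σ_allow) = 7.33×314/(2×74.58) = 15.43 mm.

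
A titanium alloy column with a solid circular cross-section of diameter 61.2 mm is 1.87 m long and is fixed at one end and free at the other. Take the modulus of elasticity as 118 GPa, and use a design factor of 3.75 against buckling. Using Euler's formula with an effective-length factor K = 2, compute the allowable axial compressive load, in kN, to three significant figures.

I = πd⁴/64 = π×61.2⁴/64 = 688600 mm⁴.
Effective length L_e = KL = 2×1.87 m = 3740 mm.
Euler critical load P_cr = π²EI/L_e² = π²×118000×688600/3740² = 57330 N.
P_allow = P_cr/n = 57330/3.75 = 15290 N.

P_allow = 15.3 kN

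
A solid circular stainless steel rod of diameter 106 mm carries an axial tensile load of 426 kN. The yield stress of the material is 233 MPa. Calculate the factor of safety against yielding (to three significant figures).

A = πd²/4 = 8825 mm².
σ = F/A = 426000/8825 = 48.27 MPa.
n = 233/48.27 = 4.827.

n = 4.83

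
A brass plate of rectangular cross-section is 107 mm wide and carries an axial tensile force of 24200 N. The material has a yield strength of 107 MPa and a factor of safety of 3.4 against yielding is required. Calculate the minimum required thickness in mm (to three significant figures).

σ_allow = 107/3.4 = 31.47 MPa.
Required area A = F/σ_allow = 24200/31.47 = 769.0 mm².
t = A/w = 769.0/107 = 7.187 mm.

t = 7.19 mm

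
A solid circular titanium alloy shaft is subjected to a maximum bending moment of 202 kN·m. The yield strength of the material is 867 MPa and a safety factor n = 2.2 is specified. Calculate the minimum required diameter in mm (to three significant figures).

σ_allow = 867/2.2 = 394.1 MPa.
For a solid circular section σ = 32M/(πd³), so d³ = 32M/(π σ_allow) = 32×2.0200×10^8/(π×394.1) = 5.221×10^6 mm³.
d = 173.5 mm.

d = 173 mm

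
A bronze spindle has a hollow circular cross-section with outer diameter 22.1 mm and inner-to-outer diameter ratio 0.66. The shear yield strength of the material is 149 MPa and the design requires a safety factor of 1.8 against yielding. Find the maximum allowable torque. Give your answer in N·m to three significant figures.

T_allow = 142 N·m

τ_allow = 149/1.8 = 82.78 MPa.
For a hollow shaft T_allow = τ_allow·πd_o³(1−k⁴)/16 with 1−k⁴ = 0.8103, so πd_o³(1−k⁴)/16 = 1717 mm³.
T_allow = 82.78×1717 = 142100 N·mm = 142.1 N·m.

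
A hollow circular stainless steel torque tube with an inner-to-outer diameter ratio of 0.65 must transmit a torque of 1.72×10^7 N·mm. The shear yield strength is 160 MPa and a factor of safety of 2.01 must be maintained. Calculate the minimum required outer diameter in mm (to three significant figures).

τ_allow = 160/2.01 = 79.60 MPa.
For a hollow shaft τ = 16T/[πd_o³(1−k⁴)] with k = 0.65, so 1−k⁴ = 0.8215.
d_o³ = 16T/[π τ_allow (1−k⁴)] = 16×1.7200×10^7/(π×79.60×0.8215) = 1.340×10^6 mm³.
d_o = 110.2 mm.

d_o = 110 mm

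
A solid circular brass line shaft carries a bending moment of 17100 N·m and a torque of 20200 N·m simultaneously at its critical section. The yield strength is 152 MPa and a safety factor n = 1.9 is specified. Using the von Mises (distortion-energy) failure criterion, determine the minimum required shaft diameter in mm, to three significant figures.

σ_allow = σ_y/n = 152/1.9 = 80.00 MPa.
For a solid shaft σ_b = 32M/(πd³) and τ = 16T/(πd³), so the von Mises stress is σ' = (16/πd³)·√(4M²+3T²).
√(4M²+3T²) = √(4×(1.710×10^7)² + 3×(2.020×10^7)²) = 4.893×10^7 N·mm.
d³ = 16×4.893×10^7/(π×80.00) = 3.115×10^6 mm³.
d = 146.0 mm.

d = 146 mm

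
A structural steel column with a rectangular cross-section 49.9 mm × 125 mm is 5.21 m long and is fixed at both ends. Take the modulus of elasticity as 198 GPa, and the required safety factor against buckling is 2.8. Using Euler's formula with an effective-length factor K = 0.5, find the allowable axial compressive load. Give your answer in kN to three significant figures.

P_allow = 133 kN

Buckling occurs about the weak axis: I_min = h·b³/12 = 125×49.9³/12 = 1.294×10^6 mm⁴ (b = 49.9 mm is the smaller dimension).
Effective length L_e = KL = 0.5×5.21 m = 2605 mm.
Euler critical load P_cr = π²EI/L_e² = π²×198000×1.294×10^6/2605² = 372700 N.
P_allow = P_cr/n = 372700/2.8 = 133100 N.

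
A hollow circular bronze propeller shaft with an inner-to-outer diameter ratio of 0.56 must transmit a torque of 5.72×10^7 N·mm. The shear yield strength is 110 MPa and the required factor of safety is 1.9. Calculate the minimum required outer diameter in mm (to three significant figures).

d_o = 177 mm

τ_allow = 110/1.9 = 57.89 MPa.
For a hollow shaft τ = 16T/[πd_o³(1−k⁴)] with k = 0.56, so 1−k⁴ = 0.9017.
d_o³ = 16T/[π τ_allow (1−k⁴)] = 16×5.7200×10^7/(π×57.89×0.9017) = 5.581×10^6 mm³.
d_o = 177.4 mm.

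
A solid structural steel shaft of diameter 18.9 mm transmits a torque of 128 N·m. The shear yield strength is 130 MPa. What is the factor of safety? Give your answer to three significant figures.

τ = 16T/(πd³) = 16×128000/(π×18.9³) = 96.56 MPa.
n = τ_limit/τ = 130/96.56 = 1.346.

n = 1.35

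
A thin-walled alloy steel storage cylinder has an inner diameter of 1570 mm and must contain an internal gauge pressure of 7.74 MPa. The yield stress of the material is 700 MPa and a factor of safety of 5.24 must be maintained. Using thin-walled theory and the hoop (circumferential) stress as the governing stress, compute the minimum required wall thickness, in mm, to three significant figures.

σ_allow = 700/5.24 = 133.6 MPa.
Hoop stress σ_h = pD/(2t), so t = pD/(2σ_allow) = 7.74×1570/(2×133.6) = 45.48 mm.

t = 45.5 mm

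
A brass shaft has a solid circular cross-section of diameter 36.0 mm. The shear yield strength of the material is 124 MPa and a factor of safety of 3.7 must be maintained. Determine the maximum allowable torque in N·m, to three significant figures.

T_allow = 307 N·m

τ_allow = 124/3.7 = 33.51 MPa.
For a solid shaft T_allow = τ_allow·πd³/16; πd³/16 = π×36.0³/16 = 9161 mm³.
T_allow = 33.51×9161 = 307000 N·mm = 307.0 N·m.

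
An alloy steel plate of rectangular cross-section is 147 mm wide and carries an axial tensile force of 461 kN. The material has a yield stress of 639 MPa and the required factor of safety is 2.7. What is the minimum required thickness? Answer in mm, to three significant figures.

t = 13.3 mm

σ_allow = 639/2.7 = 236.7 MPa.
Required area A = F/σ_allow = 461000/236.7 = 1948 mm².
t = A/w = 1948/147 = 13.25 mm.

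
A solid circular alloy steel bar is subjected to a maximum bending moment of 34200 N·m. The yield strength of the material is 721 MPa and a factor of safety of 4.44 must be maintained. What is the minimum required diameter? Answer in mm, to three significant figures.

d = 129 mm

σ_allow = 721/4.44 = 162.4 MPa.
For a solid circular section σ = 32M/(πd³), so d³ = 32M/(π σ_allow) = 32×3.4200×10^7/(π×162.4) = 2.145×10^6 mm³.
d = 129.0 mm.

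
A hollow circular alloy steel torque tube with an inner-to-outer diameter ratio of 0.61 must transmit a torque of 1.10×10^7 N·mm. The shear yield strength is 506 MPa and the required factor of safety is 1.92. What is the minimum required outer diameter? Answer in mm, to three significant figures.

d_o = 62.7 mm

τ_allow = 506/1.92 = 263.5 MPa.
For a hollow shaft τ = 16T/[πd_o³(1−k⁴)] with k = 0.61, so 1−k⁴ = 0.8615.
d_o³ = 16T/[π τ_allow (1−k⁴)] = 16×1.1000×10^7/(π×263.5×0.8615) = 246700 mm³.
d_o = 62.72 mm.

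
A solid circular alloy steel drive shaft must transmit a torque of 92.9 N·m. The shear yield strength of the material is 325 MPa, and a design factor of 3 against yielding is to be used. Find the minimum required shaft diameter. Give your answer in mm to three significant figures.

d = 16.3 mm

Allowable shear stress τ_allow = 325/3 = 108.3 MPa.
For a solid shaft τ = 16T/(πd³), so d³ = 16T/(π τ_allow) = 16×92900/(π×108.3) = 4367 mm³.
d = (4367)^(1/3) = 16.35 mm.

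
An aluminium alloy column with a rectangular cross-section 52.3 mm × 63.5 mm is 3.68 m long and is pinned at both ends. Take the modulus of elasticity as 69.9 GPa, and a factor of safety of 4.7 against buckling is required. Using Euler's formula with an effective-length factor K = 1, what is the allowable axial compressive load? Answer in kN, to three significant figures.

P_allow = 8.21 kN

Buckling occurs about the weak axis: I_min = h·b³/12 = 63.5×52.3³/12 = 757000 mm⁴ (b = 52.3 mm is the smaller dimension).
Effective length L_e = KL = 1×3.68 m = 3680 mm.
Euler critical load P_cr = π²EI/L_e² = π²×69900×757000/3680² = 38560 N.
P_allow = P_cr/n = 38560/4.7 = 8205 N.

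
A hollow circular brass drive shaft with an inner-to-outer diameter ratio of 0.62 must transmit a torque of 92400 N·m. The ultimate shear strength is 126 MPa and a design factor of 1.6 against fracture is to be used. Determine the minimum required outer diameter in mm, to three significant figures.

τ_allow = 126/1.6 = 78.75 MPa.
For a hollow shaft τ = 16T/[πd_o³(1−k⁴)] with k = 0.62, so 1−k⁴ = 0.8522.
d_o³ = 16T/[π τ_allow (1−k⁴)] = 16×9.2400×10^7/(π×78.75×0.8522) = 7.012×10^6 mm³.
d_o = 191.4 mm.

d_o = 191 mm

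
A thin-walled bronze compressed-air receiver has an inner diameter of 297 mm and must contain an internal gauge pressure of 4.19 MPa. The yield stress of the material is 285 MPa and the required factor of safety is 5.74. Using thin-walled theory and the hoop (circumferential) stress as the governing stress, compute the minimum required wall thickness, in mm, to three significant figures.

t = 12.5 mm

σ_allow = 285/5.74 = 49.65 MPa.
Hoop stress σ_h = pD/(2t), so t = pD/(2σ_allow) = 4.19×297/(2×49.65) = 12.53 mm.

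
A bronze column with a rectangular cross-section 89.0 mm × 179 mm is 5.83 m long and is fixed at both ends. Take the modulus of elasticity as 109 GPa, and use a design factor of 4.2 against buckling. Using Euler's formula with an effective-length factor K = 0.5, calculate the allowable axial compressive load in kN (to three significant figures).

Buckling occurs about the weak axis: I_min = h·b³/12 = 179×89.0³/12 = 1.052×10^7 mm⁴ (b = 89.0 mm is the smaller dimension).
Effective length L_e = KL = 0.5×5.83 m = 2915 mm.
Euler critical load P_cr = π²EI/L_e² = π²×109000×1.052×10^7/2915² = 1.331×10^6 N.
P_allow = P_cr/n = 1.331×10^6/4.2 = 317000 N.

P_allow = 317 kN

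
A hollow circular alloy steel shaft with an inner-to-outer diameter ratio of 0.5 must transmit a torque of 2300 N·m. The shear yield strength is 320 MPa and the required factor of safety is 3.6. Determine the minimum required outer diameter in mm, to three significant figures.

τ_allow = 320/3.6 = 88.89 MPa.
For a hollow shaft τ = 16T/[πd_o³(1−k⁴)] with k = 0.5, so 1−k⁴ = 0.9375.
d_o³ = 16T/[π τ_allow (1−k⁴)] = 16×2300000/(π×88.89×0.9375) = 140600 mm³.
d_o = 51.99 mm.

d_o = 52.0 mm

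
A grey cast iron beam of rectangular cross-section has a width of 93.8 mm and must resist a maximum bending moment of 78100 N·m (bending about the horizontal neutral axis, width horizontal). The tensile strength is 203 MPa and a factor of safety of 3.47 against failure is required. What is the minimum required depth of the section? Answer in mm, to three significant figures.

σ_allow = 203/3.47 = 58.50 MPa.
For a rectangular section σ = 6M/(bh²), so h² = 6M/(b σ_allow) = 6×7.8100×10^7/(93.8×58.50) = 85400 mm².
h = 292.2 mm.

h = 292 mm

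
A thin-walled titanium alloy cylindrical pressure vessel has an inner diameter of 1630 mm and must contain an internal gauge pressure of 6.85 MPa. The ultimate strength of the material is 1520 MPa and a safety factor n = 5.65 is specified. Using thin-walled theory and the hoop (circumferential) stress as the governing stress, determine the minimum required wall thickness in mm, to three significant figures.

σ_allow = 1520/5.65 = 269.0 MPa.
Hoop stress σ_h = pD/(2t), so t = pD/(2σ_allow) = 6.85×1630/(2×269.0) = 20.75 mm.

t = 20.8 mm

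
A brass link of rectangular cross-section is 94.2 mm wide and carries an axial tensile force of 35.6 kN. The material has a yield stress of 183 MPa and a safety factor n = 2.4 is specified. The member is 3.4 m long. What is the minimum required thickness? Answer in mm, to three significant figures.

t = 4.96 mm

σ_allow = 183/2.4 = 76.25 MPa.
Required area A = F/σ_allow = 35600/76.25 = 466.9 mm².
t = A/w = 466.9/94.2 = 4.956 mm.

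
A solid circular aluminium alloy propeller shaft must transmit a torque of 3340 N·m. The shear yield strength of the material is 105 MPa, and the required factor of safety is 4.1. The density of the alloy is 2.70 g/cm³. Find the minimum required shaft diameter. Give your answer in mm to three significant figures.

d = 87.3 mm

Allowable shear stress τ_allow = 105/4.1 = 25.61 MPa.
For a solid shaft τ = 16T/(πd³), so d³ = 16T/(π τ_allow) = 16×3340000/(π×25.61) = 664200 mm³.
d = (664200)^(1/3) = 87.25 mm.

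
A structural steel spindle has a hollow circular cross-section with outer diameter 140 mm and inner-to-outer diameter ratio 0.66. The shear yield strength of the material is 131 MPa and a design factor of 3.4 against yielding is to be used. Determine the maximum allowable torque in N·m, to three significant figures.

τ_allow = 131/3.4 = 38.53 MPa.
For a hollow shaft T_allow = τ_allow·πd_o³(1−k⁴)/16 with 1−k⁴ = 0.8103, so πd_o³(1−k⁴)/16 = 436600 mm³.
T_allow = 38.53×436600 = 1.682×10^7 N·mm = 16820 N·m.

T_allow = 16800 N·m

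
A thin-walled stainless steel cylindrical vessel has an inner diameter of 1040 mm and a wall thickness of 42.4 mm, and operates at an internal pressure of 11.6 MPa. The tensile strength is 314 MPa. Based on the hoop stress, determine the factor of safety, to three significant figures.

n = 2.21

σ_h = pD/(2t) = 11.6×1040/(2×42.4) = 142.3 MPa.
n = 314/142.3 = 2.207.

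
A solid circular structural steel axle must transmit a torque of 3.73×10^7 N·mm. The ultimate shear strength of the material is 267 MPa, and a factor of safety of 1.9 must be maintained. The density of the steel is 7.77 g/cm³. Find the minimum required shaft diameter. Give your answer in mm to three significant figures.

Allowable shear stress τ_allow = 267/1.9 = 140.5 MPa.
For a solid shaft τ = 16T/(πd³), so d³ = 16T/(π τ_allow) = 16×3.7300×10^7/(π×140.5) = 1.352×10^6 mm³.
d = (1.352×10^6)^(1/3) = 110.6 mm.

d = 111 mm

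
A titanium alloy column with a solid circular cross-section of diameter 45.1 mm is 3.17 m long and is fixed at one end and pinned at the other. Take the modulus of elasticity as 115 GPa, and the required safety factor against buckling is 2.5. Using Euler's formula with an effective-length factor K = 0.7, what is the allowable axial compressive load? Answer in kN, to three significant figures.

I = πd⁴/64 = π×45.1⁴/64 = 203100 mm⁴.
Effective length L_e = KL = 0.7×3.17 m = 2219 mm.
Euler critical load P_cr = π²EI/L_e² = π²×115000×203100/2219² = 46810 N.
P_allow = P_cr/n = 46810/2.5 = 18720 N.

P_allow = 18.7 kN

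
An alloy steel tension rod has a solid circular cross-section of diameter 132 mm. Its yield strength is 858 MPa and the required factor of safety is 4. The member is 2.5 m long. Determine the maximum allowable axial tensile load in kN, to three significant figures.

σ_allow = 858/4 = 214.5 MPa.
A = πd²/4 = π×132²/4 = 13680 mm².
F_allow = σ_allow × A = 214.5×13680 = 2.935×10^6 N.

F_allow = 2940 kN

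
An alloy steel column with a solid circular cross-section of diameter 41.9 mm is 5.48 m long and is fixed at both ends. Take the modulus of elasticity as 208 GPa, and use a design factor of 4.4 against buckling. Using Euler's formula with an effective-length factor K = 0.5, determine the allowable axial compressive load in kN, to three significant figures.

I = πd⁴/64 = π×41.9⁴/64 = 151300 mm⁴.
Effective length L_e = KL = 0.5×5.48 m = 2740 mm.
Euler critical load P_cr = π²EI/L_e² = π²×208000×151300/2740² = 41370 N.
P_allow = P_cr/n = 41370/4.4 = 9402 N.

P_allow = 9.40 kN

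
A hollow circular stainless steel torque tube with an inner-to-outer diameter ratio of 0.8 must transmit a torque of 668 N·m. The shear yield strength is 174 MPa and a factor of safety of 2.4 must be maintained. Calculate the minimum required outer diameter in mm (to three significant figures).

τ_allow = 174/2.4 = 72.50 MPa.
For a hollow shaft τ = 16T/[πd_o³(1−k⁴)] with k = 0.8, so 1−k⁴ = 0.5904.
d_o³ = 16T/[π τ_allow (1−k⁴)] = 16×668000/(π×72.50×0.5904) = 79480 mm³.
d_o = 43.00 mm.

d_o = 43.0 mm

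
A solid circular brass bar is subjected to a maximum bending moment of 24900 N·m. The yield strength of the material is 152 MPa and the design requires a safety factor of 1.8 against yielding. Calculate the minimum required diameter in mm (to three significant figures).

d = 144 mm

σ_allow = 152/1.8 = 84.44 MPa.
For a solid circular section σ = 32M/(πd³), so d³ = 32M/(π σ_allow) = 32×2.4900×10^7/(π×84.44) = 3.004×10^6 mm³.
d = 144.3 mm.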